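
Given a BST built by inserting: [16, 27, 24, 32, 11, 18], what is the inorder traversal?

Tree insertion order: [16, 27, 24, 32, 11, 18]
Tree (level-order array): [16, 11, 27, None, None, 24, 32, 18]
Inorder traversal: [11, 16, 18, 24, 27, 32]


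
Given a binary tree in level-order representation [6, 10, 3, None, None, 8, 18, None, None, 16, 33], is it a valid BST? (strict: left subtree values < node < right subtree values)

Level-order array: [6, 10, 3, None, None, 8, 18, None, None, 16, 33]
Validate using subtree bounds (lo, hi): at each node, require lo < value < hi,
then recurse left with hi=value and right with lo=value.
Preorder trace (stopping at first violation):
  at node 6 with bounds (-inf, +inf): OK
  at node 10 with bounds (-inf, 6): VIOLATION
Node 10 violates its bound: not (-inf < 10 < 6).
Result: Not a valid BST


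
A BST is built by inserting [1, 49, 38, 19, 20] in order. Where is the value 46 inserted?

Starting tree (level order): [1, None, 49, 38, None, 19, None, None, 20]
Insertion path: 1 -> 49 -> 38
Result: insert 46 as right child of 38
Final tree (level order): [1, None, 49, 38, None, 19, 46, None, 20]


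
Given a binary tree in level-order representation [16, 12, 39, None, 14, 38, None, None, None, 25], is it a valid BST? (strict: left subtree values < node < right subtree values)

Level-order array: [16, 12, 39, None, 14, 38, None, None, None, 25]
Validate using subtree bounds (lo, hi): at each node, require lo < value < hi,
then recurse left with hi=value and right with lo=value.
Preorder trace (stopping at first violation):
  at node 16 with bounds (-inf, +inf): OK
  at node 12 with bounds (-inf, 16): OK
  at node 14 with bounds (12, 16): OK
  at node 39 with bounds (16, +inf): OK
  at node 38 with bounds (16, 39): OK
  at node 25 with bounds (16, 38): OK
No violation found at any node.
Result: Valid BST


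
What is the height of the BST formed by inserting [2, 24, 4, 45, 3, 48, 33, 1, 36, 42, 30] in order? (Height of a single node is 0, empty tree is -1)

Insertion order: [2, 24, 4, 45, 3, 48, 33, 1, 36, 42, 30]
Tree (level-order array): [2, 1, 24, None, None, 4, 45, 3, None, 33, 48, None, None, 30, 36, None, None, None, None, None, 42]
Compute height bottom-up (empty subtree = -1):
  height(1) = 1 + max(-1, -1) = 0
  height(3) = 1 + max(-1, -1) = 0
  height(4) = 1 + max(0, -1) = 1
  height(30) = 1 + max(-1, -1) = 0
  height(42) = 1 + max(-1, -1) = 0
  height(36) = 1 + max(-1, 0) = 1
  height(33) = 1 + max(0, 1) = 2
  height(48) = 1 + max(-1, -1) = 0
  height(45) = 1 + max(2, 0) = 3
  height(24) = 1 + max(1, 3) = 4
  height(2) = 1 + max(0, 4) = 5
Height = 5


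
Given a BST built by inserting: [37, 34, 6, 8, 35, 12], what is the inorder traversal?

Tree insertion order: [37, 34, 6, 8, 35, 12]
Tree (level-order array): [37, 34, None, 6, 35, None, 8, None, None, None, 12]
Inorder traversal: [6, 8, 12, 34, 35, 37]


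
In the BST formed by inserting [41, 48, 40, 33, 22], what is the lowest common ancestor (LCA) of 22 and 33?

Tree insertion order: [41, 48, 40, 33, 22]
Tree (level-order array): [41, 40, 48, 33, None, None, None, 22]
In a BST, the LCA of p=22, q=33 is the first node v on the
root-to-leaf path with p <= v <= q (go left if both < v, right if both > v).
Walk from root:
  at 41: both 22 and 33 < 41, go left
  at 40: both 22 and 33 < 40, go left
  at 33: 22 <= 33 <= 33, this is the LCA
LCA = 33


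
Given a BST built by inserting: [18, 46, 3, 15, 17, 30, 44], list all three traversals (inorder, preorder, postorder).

Tree insertion order: [18, 46, 3, 15, 17, 30, 44]
Tree (level-order array): [18, 3, 46, None, 15, 30, None, None, 17, None, 44]
Inorder (L, root, R): [3, 15, 17, 18, 30, 44, 46]
Preorder (root, L, R): [18, 3, 15, 17, 46, 30, 44]
Postorder (L, R, root): [17, 15, 3, 44, 30, 46, 18]


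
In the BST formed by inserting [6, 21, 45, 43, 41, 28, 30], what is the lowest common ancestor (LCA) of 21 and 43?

Tree insertion order: [6, 21, 45, 43, 41, 28, 30]
Tree (level-order array): [6, None, 21, None, 45, 43, None, 41, None, 28, None, None, 30]
In a BST, the LCA of p=21, q=43 is the first node v on the
root-to-leaf path with p <= v <= q (go left if both < v, right if both > v).
Walk from root:
  at 6: both 21 and 43 > 6, go right
  at 21: 21 <= 21 <= 43, this is the LCA
LCA = 21


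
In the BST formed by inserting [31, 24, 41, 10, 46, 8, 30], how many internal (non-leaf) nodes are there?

Tree built from: [31, 24, 41, 10, 46, 8, 30]
Tree (level-order array): [31, 24, 41, 10, 30, None, 46, 8]
Rule: An internal node has at least one child.
Per-node child counts:
  node 31: 2 child(ren)
  node 24: 2 child(ren)
  node 10: 1 child(ren)
  node 8: 0 child(ren)
  node 30: 0 child(ren)
  node 41: 1 child(ren)
  node 46: 0 child(ren)
Matching nodes: [31, 24, 10, 41]
Count of internal (non-leaf) nodes: 4


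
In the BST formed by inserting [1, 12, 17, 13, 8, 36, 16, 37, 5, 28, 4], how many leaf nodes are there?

Tree built from: [1, 12, 17, 13, 8, 36, 16, 37, 5, 28, 4]
Tree (level-order array): [1, None, 12, 8, 17, 5, None, 13, 36, 4, None, None, 16, 28, 37]
Rule: A leaf has 0 children.
Per-node child counts:
  node 1: 1 child(ren)
  node 12: 2 child(ren)
  node 8: 1 child(ren)
  node 5: 1 child(ren)
  node 4: 0 child(ren)
  node 17: 2 child(ren)
  node 13: 1 child(ren)
  node 16: 0 child(ren)
  node 36: 2 child(ren)
  node 28: 0 child(ren)
  node 37: 0 child(ren)
Matching nodes: [4, 16, 28, 37]
Count of leaf nodes: 4


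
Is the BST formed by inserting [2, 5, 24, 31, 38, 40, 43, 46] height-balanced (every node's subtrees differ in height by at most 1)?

Tree (level-order array): [2, None, 5, None, 24, None, 31, None, 38, None, 40, None, 43, None, 46]
Definition: a tree is height-balanced if, at every node, |h(left) - h(right)| <= 1 (empty subtree has height -1).
Bottom-up per-node check:
  node 46: h_left=-1, h_right=-1, diff=0 [OK], height=0
  node 43: h_left=-1, h_right=0, diff=1 [OK], height=1
  node 40: h_left=-1, h_right=1, diff=2 [FAIL (|-1-1|=2 > 1)], height=2
  node 38: h_left=-1, h_right=2, diff=3 [FAIL (|-1-2|=3 > 1)], height=3
  node 31: h_left=-1, h_right=3, diff=4 [FAIL (|-1-3|=4 > 1)], height=4
  node 24: h_left=-1, h_right=4, diff=5 [FAIL (|-1-4|=5 > 1)], height=5
  node 5: h_left=-1, h_right=5, diff=6 [FAIL (|-1-5|=6 > 1)], height=6
  node 2: h_left=-1, h_right=6, diff=7 [FAIL (|-1-6|=7 > 1)], height=7
Node 40 violates the condition: |-1 - 1| = 2 > 1.
Result: Not balanced


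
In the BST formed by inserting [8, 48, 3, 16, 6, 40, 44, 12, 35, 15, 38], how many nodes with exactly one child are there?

Tree built from: [8, 48, 3, 16, 6, 40, 44, 12, 35, 15, 38]
Tree (level-order array): [8, 3, 48, None, 6, 16, None, None, None, 12, 40, None, 15, 35, 44, None, None, None, 38]
Rule: These are nodes with exactly 1 non-null child.
Per-node child counts:
  node 8: 2 child(ren)
  node 3: 1 child(ren)
  node 6: 0 child(ren)
  node 48: 1 child(ren)
  node 16: 2 child(ren)
  node 12: 1 child(ren)
  node 15: 0 child(ren)
  node 40: 2 child(ren)
  node 35: 1 child(ren)
  node 38: 0 child(ren)
  node 44: 0 child(ren)
Matching nodes: [3, 48, 12, 35]
Count of nodes with exactly one child: 4


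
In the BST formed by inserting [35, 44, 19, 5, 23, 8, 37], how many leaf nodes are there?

Tree built from: [35, 44, 19, 5, 23, 8, 37]
Tree (level-order array): [35, 19, 44, 5, 23, 37, None, None, 8]
Rule: A leaf has 0 children.
Per-node child counts:
  node 35: 2 child(ren)
  node 19: 2 child(ren)
  node 5: 1 child(ren)
  node 8: 0 child(ren)
  node 23: 0 child(ren)
  node 44: 1 child(ren)
  node 37: 0 child(ren)
Matching nodes: [8, 23, 37]
Count of leaf nodes: 3


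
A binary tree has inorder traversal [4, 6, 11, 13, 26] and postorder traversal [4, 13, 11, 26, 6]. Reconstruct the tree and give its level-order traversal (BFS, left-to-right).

Inorder:   [4, 6, 11, 13, 26]
Postorder: [4, 13, 11, 26, 6]
Algorithm: postorder visits root last, so walk postorder right-to-left;
each value is the root of the current inorder slice — split it at that
value, recurse on the right subtree first, then the left.
Recursive splits:
  root=6; inorder splits into left=[4], right=[11, 13, 26]
  root=26; inorder splits into left=[11, 13], right=[]
  root=11; inorder splits into left=[], right=[13]
  root=13; inorder splits into left=[], right=[]
  root=4; inorder splits into left=[], right=[]
Reconstructed level-order: [6, 4, 26, 11, 13]


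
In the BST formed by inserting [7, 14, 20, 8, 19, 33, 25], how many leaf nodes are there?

Tree built from: [7, 14, 20, 8, 19, 33, 25]
Tree (level-order array): [7, None, 14, 8, 20, None, None, 19, 33, None, None, 25]
Rule: A leaf has 0 children.
Per-node child counts:
  node 7: 1 child(ren)
  node 14: 2 child(ren)
  node 8: 0 child(ren)
  node 20: 2 child(ren)
  node 19: 0 child(ren)
  node 33: 1 child(ren)
  node 25: 0 child(ren)
Matching nodes: [8, 19, 25]
Count of leaf nodes: 3


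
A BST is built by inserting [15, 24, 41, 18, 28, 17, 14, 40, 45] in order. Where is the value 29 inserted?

Starting tree (level order): [15, 14, 24, None, None, 18, 41, 17, None, 28, 45, None, None, None, 40]
Insertion path: 15 -> 24 -> 41 -> 28 -> 40
Result: insert 29 as left child of 40
Final tree (level order): [15, 14, 24, None, None, 18, 41, 17, None, 28, 45, None, None, None, 40, None, None, 29]


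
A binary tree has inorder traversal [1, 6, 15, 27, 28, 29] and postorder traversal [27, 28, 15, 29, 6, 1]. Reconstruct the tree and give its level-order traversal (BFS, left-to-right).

Inorder:   [1, 6, 15, 27, 28, 29]
Postorder: [27, 28, 15, 29, 6, 1]
Algorithm: postorder visits root last, so walk postorder right-to-left;
each value is the root of the current inorder slice — split it at that
value, recurse on the right subtree first, then the left.
Recursive splits:
  root=1; inorder splits into left=[], right=[6, 15, 27, 28, 29]
  root=6; inorder splits into left=[], right=[15, 27, 28, 29]
  root=29; inorder splits into left=[15, 27, 28], right=[]
  root=15; inorder splits into left=[], right=[27, 28]
  root=28; inorder splits into left=[27], right=[]
  root=27; inorder splits into left=[], right=[]
Reconstructed level-order: [1, 6, 29, 15, 28, 27]


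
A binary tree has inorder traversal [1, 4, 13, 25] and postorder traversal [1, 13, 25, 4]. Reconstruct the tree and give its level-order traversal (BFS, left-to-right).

Inorder:   [1, 4, 13, 25]
Postorder: [1, 13, 25, 4]
Algorithm: postorder visits root last, so walk postorder right-to-left;
each value is the root of the current inorder slice — split it at that
value, recurse on the right subtree first, then the left.
Recursive splits:
  root=4; inorder splits into left=[1], right=[13, 25]
  root=25; inorder splits into left=[13], right=[]
  root=13; inorder splits into left=[], right=[]
  root=1; inorder splits into left=[], right=[]
Reconstructed level-order: [4, 1, 25, 13]


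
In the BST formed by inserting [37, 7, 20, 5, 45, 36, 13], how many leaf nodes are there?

Tree built from: [37, 7, 20, 5, 45, 36, 13]
Tree (level-order array): [37, 7, 45, 5, 20, None, None, None, None, 13, 36]
Rule: A leaf has 0 children.
Per-node child counts:
  node 37: 2 child(ren)
  node 7: 2 child(ren)
  node 5: 0 child(ren)
  node 20: 2 child(ren)
  node 13: 0 child(ren)
  node 36: 0 child(ren)
  node 45: 0 child(ren)
Matching nodes: [5, 13, 36, 45]
Count of leaf nodes: 4


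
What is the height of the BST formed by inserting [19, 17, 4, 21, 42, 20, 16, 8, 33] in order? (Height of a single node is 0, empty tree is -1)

Insertion order: [19, 17, 4, 21, 42, 20, 16, 8, 33]
Tree (level-order array): [19, 17, 21, 4, None, 20, 42, None, 16, None, None, 33, None, 8]
Compute height bottom-up (empty subtree = -1):
  height(8) = 1 + max(-1, -1) = 0
  height(16) = 1 + max(0, -1) = 1
  height(4) = 1 + max(-1, 1) = 2
  height(17) = 1 + max(2, -1) = 3
  height(20) = 1 + max(-1, -1) = 0
  height(33) = 1 + max(-1, -1) = 0
  height(42) = 1 + max(0, -1) = 1
  height(21) = 1 + max(0, 1) = 2
  height(19) = 1 + max(3, 2) = 4
Height = 4


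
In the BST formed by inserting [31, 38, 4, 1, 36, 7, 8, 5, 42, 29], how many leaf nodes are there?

Tree built from: [31, 38, 4, 1, 36, 7, 8, 5, 42, 29]
Tree (level-order array): [31, 4, 38, 1, 7, 36, 42, None, None, 5, 8, None, None, None, None, None, None, None, 29]
Rule: A leaf has 0 children.
Per-node child counts:
  node 31: 2 child(ren)
  node 4: 2 child(ren)
  node 1: 0 child(ren)
  node 7: 2 child(ren)
  node 5: 0 child(ren)
  node 8: 1 child(ren)
  node 29: 0 child(ren)
  node 38: 2 child(ren)
  node 36: 0 child(ren)
  node 42: 0 child(ren)
Matching nodes: [1, 5, 29, 36, 42]
Count of leaf nodes: 5


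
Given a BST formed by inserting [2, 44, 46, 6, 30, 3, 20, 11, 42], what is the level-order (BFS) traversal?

Tree insertion order: [2, 44, 46, 6, 30, 3, 20, 11, 42]
Tree (level-order array): [2, None, 44, 6, 46, 3, 30, None, None, None, None, 20, 42, 11]
BFS from the root, enqueuing left then right child of each popped node:
  queue [2] -> pop 2, enqueue [44], visited so far: [2]
  queue [44] -> pop 44, enqueue [6, 46], visited so far: [2, 44]
  queue [6, 46] -> pop 6, enqueue [3, 30], visited so far: [2, 44, 6]
  queue [46, 3, 30] -> pop 46, enqueue [none], visited so far: [2, 44, 6, 46]
  queue [3, 30] -> pop 3, enqueue [none], visited so far: [2, 44, 6, 46, 3]
  queue [30] -> pop 30, enqueue [20, 42], visited so far: [2, 44, 6, 46, 3, 30]
  queue [20, 42] -> pop 20, enqueue [11], visited so far: [2, 44, 6, 46, 3, 30, 20]
  queue [42, 11] -> pop 42, enqueue [none], visited so far: [2, 44, 6, 46, 3, 30, 20, 42]
  queue [11] -> pop 11, enqueue [none], visited so far: [2, 44, 6, 46, 3, 30, 20, 42, 11]
Result: [2, 44, 6, 46, 3, 30, 20, 42, 11]


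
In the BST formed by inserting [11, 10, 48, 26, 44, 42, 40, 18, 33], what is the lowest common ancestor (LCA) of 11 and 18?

Tree insertion order: [11, 10, 48, 26, 44, 42, 40, 18, 33]
Tree (level-order array): [11, 10, 48, None, None, 26, None, 18, 44, None, None, 42, None, 40, None, 33]
In a BST, the LCA of p=11, q=18 is the first node v on the
root-to-leaf path with p <= v <= q (go left if both < v, right if both > v).
Walk from root:
  at 11: 11 <= 11 <= 18, this is the LCA
LCA = 11


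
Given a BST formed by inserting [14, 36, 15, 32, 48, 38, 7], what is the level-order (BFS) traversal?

Tree insertion order: [14, 36, 15, 32, 48, 38, 7]
Tree (level-order array): [14, 7, 36, None, None, 15, 48, None, 32, 38]
BFS from the root, enqueuing left then right child of each popped node:
  queue [14] -> pop 14, enqueue [7, 36], visited so far: [14]
  queue [7, 36] -> pop 7, enqueue [none], visited so far: [14, 7]
  queue [36] -> pop 36, enqueue [15, 48], visited so far: [14, 7, 36]
  queue [15, 48] -> pop 15, enqueue [32], visited so far: [14, 7, 36, 15]
  queue [48, 32] -> pop 48, enqueue [38], visited so far: [14, 7, 36, 15, 48]
  queue [32, 38] -> pop 32, enqueue [none], visited so far: [14, 7, 36, 15, 48, 32]
  queue [38] -> pop 38, enqueue [none], visited so far: [14, 7, 36, 15, 48, 32, 38]
Result: [14, 7, 36, 15, 48, 32, 38]


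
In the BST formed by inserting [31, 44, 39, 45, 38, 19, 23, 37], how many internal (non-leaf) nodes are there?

Tree built from: [31, 44, 39, 45, 38, 19, 23, 37]
Tree (level-order array): [31, 19, 44, None, 23, 39, 45, None, None, 38, None, None, None, 37]
Rule: An internal node has at least one child.
Per-node child counts:
  node 31: 2 child(ren)
  node 19: 1 child(ren)
  node 23: 0 child(ren)
  node 44: 2 child(ren)
  node 39: 1 child(ren)
  node 38: 1 child(ren)
  node 37: 0 child(ren)
  node 45: 0 child(ren)
Matching nodes: [31, 19, 44, 39, 38]
Count of internal (non-leaf) nodes: 5


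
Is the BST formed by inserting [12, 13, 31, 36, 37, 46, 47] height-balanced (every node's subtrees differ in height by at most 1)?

Tree (level-order array): [12, None, 13, None, 31, None, 36, None, 37, None, 46, None, 47]
Definition: a tree is height-balanced if, at every node, |h(left) - h(right)| <= 1 (empty subtree has height -1).
Bottom-up per-node check:
  node 47: h_left=-1, h_right=-1, diff=0 [OK], height=0
  node 46: h_left=-1, h_right=0, diff=1 [OK], height=1
  node 37: h_left=-1, h_right=1, diff=2 [FAIL (|-1-1|=2 > 1)], height=2
  node 36: h_left=-1, h_right=2, diff=3 [FAIL (|-1-2|=3 > 1)], height=3
  node 31: h_left=-1, h_right=3, diff=4 [FAIL (|-1-3|=4 > 1)], height=4
  node 13: h_left=-1, h_right=4, diff=5 [FAIL (|-1-4|=5 > 1)], height=5
  node 12: h_left=-1, h_right=5, diff=6 [FAIL (|-1-5|=6 > 1)], height=6
Node 37 violates the condition: |-1 - 1| = 2 > 1.
Result: Not balanced


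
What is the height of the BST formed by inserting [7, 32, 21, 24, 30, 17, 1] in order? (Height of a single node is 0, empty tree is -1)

Insertion order: [7, 32, 21, 24, 30, 17, 1]
Tree (level-order array): [7, 1, 32, None, None, 21, None, 17, 24, None, None, None, 30]
Compute height bottom-up (empty subtree = -1):
  height(1) = 1 + max(-1, -1) = 0
  height(17) = 1 + max(-1, -1) = 0
  height(30) = 1 + max(-1, -1) = 0
  height(24) = 1 + max(-1, 0) = 1
  height(21) = 1 + max(0, 1) = 2
  height(32) = 1 + max(2, -1) = 3
  height(7) = 1 + max(0, 3) = 4
Height = 4


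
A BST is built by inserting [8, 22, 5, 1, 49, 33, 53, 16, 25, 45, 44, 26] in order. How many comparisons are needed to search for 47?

Search path for 47: 8 -> 22 -> 49 -> 33 -> 45
Found: False
Comparisons: 5


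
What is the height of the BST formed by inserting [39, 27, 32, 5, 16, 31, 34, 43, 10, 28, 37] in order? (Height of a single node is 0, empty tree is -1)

Insertion order: [39, 27, 32, 5, 16, 31, 34, 43, 10, 28, 37]
Tree (level-order array): [39, 27, 43, 5, 32, None, None, None, 16, 31, 34, 10, None, 28, None, None, 37]
Compute height bottom-up (empty subtree = -1):
  height(10) = 1 + max(-1, -1) = 0
  height(16) = 1 + max(0, -1) = 1
  height(5) = 1 + max(-1, 1) = 2
  height(28) = 1 + max(-1, -1) = 0
  height(31) = 1 + max(0, -1) = 1
  height(37) = 1 + max(-1, -1) = 0
  height(34) = 1 + max(-1, 0) = 1
  height(32) = 1 + max(1, 1) = 2
  height(27) = 1 + max(2, 2) = 3
  height(43) = 1 + max(-1, -1) = 0
  height(39) = 1 + max(3, 0) = 4
Height = 4


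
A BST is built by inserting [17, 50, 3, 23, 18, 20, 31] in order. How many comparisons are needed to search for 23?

Search path for 23: 17 -> 50 -> 23
Found: True
Comparisons: 3


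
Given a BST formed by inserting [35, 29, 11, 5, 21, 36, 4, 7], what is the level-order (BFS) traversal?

Tree insertion order: [35, 29, 11, 5, 21, 36, 4, 7]
Tree (level-order array): [35, 29, 36, 11, None, None, None, 5, 21, 4, 7]
BFS from the root, enqueuing left then right child of each popped node:
  queue [35] -> pop 35, enqueue [29, 36], visited so far: [35]
  queue [29, 36] -> pop 29, enqueue [11], visited so far: [35, 29]
  queue [36, 11] -> pop 36, enqueue [none], visited so far: [35, 29, 36]
  queue [11] -> pop 11, enqueue [5, 21], visited so far: [35, 29, 36, 11]
  queue [5, 21] -> pop 5, enqueue [4, 7], visited so far: [35, 29, 36, 11, 5]
  queue [21, 4, 7] -> pop 21, enqueue [none], visited so far: [35, 29, 36, 11, 5, 21]
  queue [4, 7] -> pop 4, enqueue [none], visited so far: [35, 29, 36, 11, 5, 21, 4]
  queue [7] -> pop 7, enqueue [none], visited so far: [35, 29, 36, 11, 5, 21, 4, 7]
Result: [35, 29, 36, 11, 5, 21, 4, 7]


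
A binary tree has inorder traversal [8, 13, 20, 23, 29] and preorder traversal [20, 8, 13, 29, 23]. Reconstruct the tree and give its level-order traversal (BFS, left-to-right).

Inorder:  [8, 13, 20, 23, 29]
Preorder: [20, 8, 13, 29, 23]
Algorithm: preorder visits root first, so consume preorder in order;
for each root, split the current inorder slice at that value into
left-subtree inorder and right-subtree inorder, then recurse.
Recursive splits:
  root=20; inorder splits into left=[8, 13], right=[23, 29]
  root=8; inorder splits into left=[], right=[13]
  root=13; inorder splits into left=[], right=[]
  root=29; inorder splits into left=[23], right=[]
  root=23; inorder splits into left=[], right=[]
Reconstructed level-order: [20, 8, 29, 13, 23]


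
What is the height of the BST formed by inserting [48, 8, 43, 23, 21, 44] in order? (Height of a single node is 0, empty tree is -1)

Insertion order: [48, 8, 43, 23, 21, 44]
Tree (level-order array): [48, 8, None, None, 43, 23, 44, 21]
Compute height bottom-up (empty subtree = -1):
  height(21) = 1 + max(-1, -1) = 0
  height(23) = 1 + max(0, -1) = 1
  height(44) = 1 + max(-1, -1) = 0
  height(43) = 1 + max(1, 0) = 2
  height(8) = 1 + max(-1, 2) = 3
  height(48) = 1 + max(3, -1) = 4
Height = 4


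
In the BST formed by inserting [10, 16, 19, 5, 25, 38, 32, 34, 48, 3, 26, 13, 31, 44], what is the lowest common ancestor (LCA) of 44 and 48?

Tree insertion order: [10, 16, 19, 5, 25, 38, 32, 34, 48, 3, 26, 13, 31, 44]
Tree (level-order array): [10, 5, 16, 3, None, 13, 19, None, None, None, None, None, 25, None, 38, 32, 48, 26, 34, 44, None, None, 31]
In a BST, the LCA of p=44, q=48 is the first node v on the
root-to-leaf path with p <= v <= q (go left if both < v, right if both > v).
Walk from root:
  at 10: both 44 and 48 > 10, go right
  at 16: both 44 and 48 > 16, go right
  at 19: both 44 and 48 > 19, go right
  at 25: both 44 and 48 > 25, go right
  at 38: both 44 and 48 > 38, go right
  at 48: 44 <= 48 <= 48, this is the LCA
LCA = 48


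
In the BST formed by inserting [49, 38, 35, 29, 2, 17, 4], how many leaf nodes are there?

Tree built from: [49, 38, 35, 29, 2, 17, 4]
Tree (level-order array): [49, 38, None, 35, None, 29, None, 2, None, None, 17, 4]
Rule: A leaf has 0 children.
Per-node child counts:
  node 49: 1 child(ren)
  node 38: 1 child(ren)
  node 35: 1 child(ren)
  node 29: 1 child(ren)
  node 2: 1 child(ren)
  node 17: 1 child(ren)
  node 4: 0 child(ren)
Matching nodes: [4]
Count of leaf nodes: 1


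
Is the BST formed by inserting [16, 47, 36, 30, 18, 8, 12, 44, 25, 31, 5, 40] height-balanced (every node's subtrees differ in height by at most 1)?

Tree (level-order array): [16, 8, 47, 5, 12, 36, None, None, None, None, None, 30, 44, 18, 31, 40, None, None, 25]
Definition: a tree is height-balanced if, at every node, |h(left) - h(right)| <= 1 (empty subtree has height -1).
Bottom-up per-node check:
  node 5: h_left=-1, h_right=-1, diff=0 [OK], height=0
  node 12: h_left=-1, h_right=-1, diff=0 [OK], height=0
  node 8: h_left=0, h_right=0, diff=0 [OK], height=1
  node 25: h_left=-1, h_right=-1, diff=0 [OK], height=0
  node 18: h_left=-1, h_right=0, diff=1 [OK], height=1
  node 31: h_left=-1, h_right=-1, diff=0 [OK], height=0
  node 30: h_left=1, h_right=0, diff=1 [OK], height=2
  node 40: h_left=-1, h_right=-1, diff=0 [OK], height=0
  node 44: h_left=0, h_right=-1, diff=1 [OK], height=1
  node 36: h_left=2, h_right=1, diff=1 [OK], height=3
  node 47: h_left=3, h_right=-1, diff=4 [FAIL (|3--1|=4 > 1)], height=4
  node 16: h_left=1, h_right=4, diff=3 [FAIL (|1-4|=3 > 1)], height=5
Node 47 violates the condition: |3 - -1| = 4 > 1.
Result: Not balanced


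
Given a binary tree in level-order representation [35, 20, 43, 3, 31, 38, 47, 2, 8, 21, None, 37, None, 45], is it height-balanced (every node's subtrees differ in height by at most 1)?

Tree (level-order array): [35, 20, 43, 3, 31, 38, 47, 2, 8, 21, None, 37, None, 45]
Definition: a tree is height-balanced if, at every node, |h(left) - h(right)| <= 1 (empty subtree has height -1).
Bottom-up per-node check:
  node 2: h_left=-1, h_right=-1, diff=0 [OK], height=0
  node 8: h_left=-1, h_right=-1, diff=0 [OK], height=0
  node 3: h_left=0, h_right=0, diff=0 [OK], height=1
  node 21: h_left=-1, h_right=-1, diff=0 [OK], height=0
  node 31: h_left=0, h_right=-1, diff=1 [OK], height=1
  node 20: h_left=1, h_right=1, diff=0 [OK], height=2
  node 37: h_left=-1, h_right=-1, diff=0 [OK], height=0
  node 38: h_left=0, h_right=-1, diff=1 [OK], height=1
  node 45: h_left=-1, h_right=-1, diff=0 [OK], height=0
  node 47: h_left=0, h_right=-1, diff=1 [OK], height=1
  node 43: h_left=1, h_right=1, diff=0 [OK], height=2
  node 35: h_left=2, h_right=2, diff=0 [OK], height=3
All nodes satisfy the balance condition.
Result: Balanced


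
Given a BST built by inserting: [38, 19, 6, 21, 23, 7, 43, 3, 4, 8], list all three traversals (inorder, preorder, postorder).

Tree insertion order: [38, 19, 6, 21, 23, 7, 43, 3, 4, 8]
Tree (level-order array): [38, 19, 43, 6, 21, None, None, 3, 7, None, 23, None, 4, None, 8]
Inorder (L, root, R): [3, 4, 6, 7, 8, 19, 21, 23, 38, 43]
Preorder (root, L, R): [38, 19, 6, 3, 4, 7, 8, 21, 23, 43]
Postorder (L, R, root): [4, 3, 8, 7, 6, 23, 21, 19, 43, 38]


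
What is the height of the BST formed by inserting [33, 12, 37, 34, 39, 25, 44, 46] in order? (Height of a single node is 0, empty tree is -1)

Insertion order: [33, 12, 37, 34, 39, 25, 44, 46]
Tree (level-order array): [33, 12, 37, None, 25, 34, 39, None, None, None, None, None, 44, None, 46]
Compute height bottom-up (empty subtree = -1):
  height(25) = 1 + max(-1, -1) = 0
  height(12) = 1 + max(-1, 0) = 1
  height(34) = 1 + max(-1, -1) = 0
  height(46) = 1 + max(-1, -1) = 0
  height(44) = 1 + max(-1, 0) = 1
  height(39) = 1 + max(-1, 1) = 2
  height(37) = 1 + max(0, 2) = 3
  height(33) = 1 + max(1, 3) = 4
Height = 4


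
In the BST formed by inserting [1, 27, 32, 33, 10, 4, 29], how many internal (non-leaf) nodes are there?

Tree built from: [1, 27, 32, 33, 10, 4, 29]
Tree (level-order array): [1, None, 27, 10, 32, 4, None, 29, 33]
Rule: An internal node has at least one child.
Per-node child counts:
  node 1: 1 child(ren)
  node 27: 2 child(ren)
  node 10: 1 child(ren)
  node 4: 0 child(ren)
  node 32: 2 child(ren)
  node 29: 0 child(ren)
  node 33: 0 child(ren)
Matching nodes: [1, 27, 10, 32]
Count of internal (non-leaf) nodes: 4


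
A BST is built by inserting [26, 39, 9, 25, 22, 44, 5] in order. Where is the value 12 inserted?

Starting tree (level order): [26, 9, 39, 5, 25, None, 44, None, None, 22]
Insertion path: 26 -> 9 -> 25 -> 22
Result: insert 12 as left child of 22
Final tree (level order): [26, 9, 39, 5, 25, None, 44, None, None, 22, None, None, None, 12]


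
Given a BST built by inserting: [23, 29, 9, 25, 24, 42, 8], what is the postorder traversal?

Tree insertion order: [23, 29, 9, 25, 24, 42, 8]
Tree (level-order array): [23, 9, 29, 8, None, 25, 42, None, None, 24]
Postorder traversal: [8, 9, 24, 25, 42, 29, 23]


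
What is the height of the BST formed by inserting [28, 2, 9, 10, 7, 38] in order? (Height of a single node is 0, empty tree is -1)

Insertion order: [28, 2, 9, 10, 7, 38]
Tree (level-order array): [28, 2, 38, None, 9, None, None, 7, 10]
Compute height bottom-up (empty subtree = -1):
  height(7) = 1 + max(-1, -1) = 0
  height(10) = 1 + max(-1, -1) = 0
  height(9) = 1 + max(0, 0) = 1
  height(2) = 1 + max(-1, 1) = 2
  height(38) = 1 + max(-1, -1) = 0
  height(28) = 1 + max(2, 0) = 3
Height = 3


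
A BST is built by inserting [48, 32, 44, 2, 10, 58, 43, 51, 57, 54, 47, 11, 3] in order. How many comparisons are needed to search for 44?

Search path for 44: 48 -> 32 -> 44
Found: True
Comparisons: 3


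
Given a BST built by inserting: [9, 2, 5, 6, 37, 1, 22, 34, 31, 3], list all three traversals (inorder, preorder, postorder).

Tree insertion order: [9, 2, 5, 6, 37, 1, 22, 34, 31, 3]
Tree (level-order array): [9, 2, 37, 1, 5, 22, None, None, None, 3, 6, None, 34, None, None, None, None, 31]
Inorder (L, root, R): [1, 2, 3, 5, 6, 9, 22, 31, 34, 37]
Preorder (root, L, R): [9, 2, 1, 5, 3, 6, 37, 22, 34, 31]
Postorder (L, R, root): [1, 3, 6, 5, 2, 31, 34, 22, 37, 9]


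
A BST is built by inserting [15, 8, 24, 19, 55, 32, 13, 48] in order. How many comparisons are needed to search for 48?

Search path for 48: 15 -> 24 -> 55 -> 32 -> 48
Found: True
Comparisons: 5


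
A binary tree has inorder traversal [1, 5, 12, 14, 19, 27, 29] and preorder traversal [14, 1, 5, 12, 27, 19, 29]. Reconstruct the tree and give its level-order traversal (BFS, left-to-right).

Inorder:  [1, 5, 12, 14, 19, 27, 29]
Preorder: [14, 1, 5, 12, 27, 19, 29]
Algorithm: preorder visits root first, so consume preorder in order;
for each root, split the current inorder slice at that value into
left-subtree inorder and right-subtree inorder, then recurse.
Recursive splits:
  root=14; inorder splits into left=[1, 5, 12], right=[19, 27, 29]
  root=1; inorder splits into left=[], right=[5, 12]
  root=5; inorder splits into left=[], right=[12]
  root=12; inorder splits into left=[], right=[]
  root=27; inorder splits into left=[19], right=[29]
  root=19; inorder splits into left=[], right=[]
  root=29; inorder splits into left=[], right=[]
Reconstructed level-order: [14, 1, 27, 5, 19, 29, 12]


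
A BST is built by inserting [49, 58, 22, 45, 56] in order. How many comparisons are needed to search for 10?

Search path for 10: 49 -> 22
Found: False
Comparisons: 2


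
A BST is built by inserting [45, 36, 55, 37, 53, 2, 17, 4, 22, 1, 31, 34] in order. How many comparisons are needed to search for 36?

Search path for 36: 45 -> 36
Found: True
Comparisons: 2


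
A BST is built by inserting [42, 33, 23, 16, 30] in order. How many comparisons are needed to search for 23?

Search path for 23: 42 -> 33 -> 23
Found: True
Comparisons: 3


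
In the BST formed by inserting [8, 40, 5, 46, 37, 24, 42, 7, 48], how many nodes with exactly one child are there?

Tree built from: [8, 40, 5, 46, 37, 24, 42, 7, 48]
Tree (level-order array): [8, 5, 40, None, 7, 37, 46, None, None, 24, None, 42, 48]
Rule: These are nodes with exactly 1 non-null child.
Per-node child counts:
  node 8: 2 child(ren)
  node 5: 1 child(ren)
  node 7: 0 child(ren)
  node 40: 2 child(ren)
  node 37: 1 child(ren)
  node 24: 0 child(ren)
  node 46: 2 child(ren)
  node 42: 0 child(ren)
  node 48: 0 child(ren)
Matching nodes: [5, 37]
Count of nodes with exactly one child: 2


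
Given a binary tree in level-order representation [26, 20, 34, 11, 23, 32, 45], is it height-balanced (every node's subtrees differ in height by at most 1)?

Tree (level-order array): [26, 20, 34, 11, 23, 32, 45]
Definition: a tree is height-balanced if, at every node, |h(left) - h(right)| <= 1 (empty subtree has height -1).
Bottom-up per-node check:
  node 11: h_left=-1, h_right=-1, diff=0 [OK], height=0
  node 23: h_left=-1, h_right=-1, diff=0 [OK], height=0
  node 20: h_left=0, h_right=0, diff=0 [OK], height=1
  node 32: h_left=-1, h_right=-1, diff=0 [OK], height=0
  node 45: h_left=-1, h_right=-1, diff=0 [OK], height=0
  node 34: h_left=0, h_right=0, diff=0 [OK], height=1
  node 26: h_left=1, h_right=1, diff=0 [OK], height=2
All nodes satisfy the balance condition.
Result: Balanced


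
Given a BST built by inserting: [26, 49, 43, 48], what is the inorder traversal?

Tree insertion order: [26, 49, 43, 48]
Tree (level-order array): [26, None, 49, 43, None, None, 48]
Inorder traversal: [26, 43, 48, 49]


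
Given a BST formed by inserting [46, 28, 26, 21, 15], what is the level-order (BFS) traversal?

Tree insertion order: [46, 28, 26, 21, 15]
Tree (level-order array): [46, 28, None, 26, None, 21, None, 15]
BFS from the root, enqueuing left then right child of each popped node:
  queue [46] -> pop 46, enqueue [28], visited so far: [46]
  queue [28] -> pop 28, enqueue [26], visited so far: [46, 28]
  queue [26] -> pop 26, enqueue [21], visited so far: [46, 28, 26]
  queue [21] -> pop 21, enqueue [15], visited so far: [46, 28, 26, 21]
  queue [15] -> pop 15, enqueue [none], visited so far: [46, 28, 26, 21, 15]
Result: [46, 28, 26, 21, 15]


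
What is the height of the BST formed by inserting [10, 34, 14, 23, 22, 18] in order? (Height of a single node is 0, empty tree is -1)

Insertion order: [10, 34, 14, 23, 22, 18]
Tree (level-order array): [10, None, 34, 14, None, None, 23, 22, None, 18]
Compute height bottom-up (empty subtree = -1):
  height(18) = 1 + max(-1, -1) = 0
  height(22) = 1 + max(0, -1) = 1
  height(23) = 1 + max(1, -1) = 2
  height(14) = 1 + max(-1, 2) = 3
  height(34) = 1 + max(3, -1) = 4
  height(10) = 1 + max(-1, 4) = 5
Height = 5


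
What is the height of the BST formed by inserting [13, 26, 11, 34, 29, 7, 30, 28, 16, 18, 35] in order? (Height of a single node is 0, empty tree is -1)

Insertion order: [13, 26, 11, 34, 29, 7, 30, 28, 16, 18, 35]
Tree (level-order array): [13, 11, 26, 7, None, 16, 34, None, None, None, 18, 29, 35, None, None, 28, 30]
Compute height bottom-up (empty subtree = -1):
  height(7) = 1 + max(-1, -1) = 0
  height(11) = 1 + max(0, -1) = 1
  height(18) = 1 + max(-1, -1) = 0
  height(16) = 1 + max(-1, 0) = 1
  height(28) = 1 + max(-1, -1) = 0
  height(30) = 1 + max(-1, -1) = 0
  height(29) = 1 + max(0, 0) = 1
  height(35) = 1 + max(-1, -1) = 0
  height(34) = 1 + max(1, 0) = 2
  height(26) = 1 + max(1, 2) = 3
  height(13) = 1 + max(1, 3) = 4
Height = 4


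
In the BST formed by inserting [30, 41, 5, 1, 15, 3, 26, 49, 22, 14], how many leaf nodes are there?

Tree built from: [30, 41, 5, 1, 15, 3, 26, 49, 22, 14]
Tree (level-order array): [30, 5, 41, 1, 15, None, 49, None, 3, 14, 26, None, None, None, None, None, None, 22]
Rule: A leaf has 0 children.
Per-node child counts:
  node 30: 2 child(ren)
  node 5: 2 child(ren)
  node 1: 1 child(ren)
  node 3: 0 child(ren)
  node 15: 2 child(ren)
  node 14: 0 child(ren)
  node 26: 1 child(ren)
  node 22: 0 child(ren)
  node 41: 1 child(ren)
  node 49: 0 child(ren)
Matching nodes: [3, 14, 22, 49]
Count of leaf nodes: 4


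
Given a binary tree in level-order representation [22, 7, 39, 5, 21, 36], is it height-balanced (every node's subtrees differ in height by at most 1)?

Tree (level-order array): [22, 7, 39, 5, 21, 36]
Definition: a tree is height-balanced if, at every node, |h(left) - h(right)| <= 1 (empty subtree has height -1).
Bottom-up per-node check:
  node 5: h_left=-1, h_right=-1, diff=0 [OK], height=0
  node 21: h_left=-1, h_right=-1, diff=0 [OK], height=0
  node 7: h_left=0, h_right=0, diff=0 [OK], height=1
  node 36: h_left=-1, h_right=-1, diff=0 [OK], height=0
  node 39: h_left=0, h_right=-1, diff=1 [OK], height=1
  node 22: h_left=1, h_right=1, diff=0 [OK], height=2
All nodes satisfy the balance condition.
Result: Balanced


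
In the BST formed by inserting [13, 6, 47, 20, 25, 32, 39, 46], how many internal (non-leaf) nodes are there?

Tree built from: [13, 6, 47, 20, 25, 32, 39, 46]
Tree (level-order array): [13, 6, 47, None, None, 20, None, None, 25, None, 32, None, 39, None, 46]
Rule: An internal node has at least one child.
Per-node child counts:
  node 13: 2 child(ren)
  node 6: 0 child(ren)
  node 47: 1 child(ren)
  node 20: 1 child(ren)
  node 25: 1 child(ren)
  node 32: 1 child(ren)
  node 39: 1 child(ren)
  node 46: 0 child(ren)
Matching nodes: [13, 47, 20, 25, 32, 39]
Count of internal (non-leaf) nodes: 6


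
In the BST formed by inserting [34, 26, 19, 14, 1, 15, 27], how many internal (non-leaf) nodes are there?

Tree built from: [34, 26, 19, 14, 1, 15, 27]
Tree (level-order array): [34, 26, None, 19, 27, 14, None, None, None, 1, 15]
Rule: An internal node has at least one child.
Per-node child counts:
  node 34: 1 child(ren)
  node 26: 2 child(ren)
  node 19: 1 child(ren)
  node 14: 2 child(ren)
  node 1: 0 child(ren)
  node 15: 0 child(ren)
  node 27: 0 child(ren)
Matching nodes: [34, 26, 19, 14]
Count of internal (non-leaf) nodes: 4


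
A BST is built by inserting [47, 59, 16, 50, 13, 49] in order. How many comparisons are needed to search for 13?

Search path for 13: 47 -> 16 -> 13
Found: True
Comparisons: 3


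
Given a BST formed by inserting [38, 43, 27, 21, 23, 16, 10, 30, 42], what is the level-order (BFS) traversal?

Tree insertion order: [38, 43, 27, 21, 23, 16, 10, 30, 42]
Tree (level-order array): [38, 27, 43, 21, 30, 42, None, 16, 23, None, None, None, None, 10]
BFS from the root, enqueuing left then right child of each popped node:
  queue [38] -> pop 38, enqueue [27, 43], visited so far: [38]
  queue [27, 43] -> pop 27, enqueue [21, 30], visited so far: [38, 27]
  queue [43, 21, 30] -> pop 43, enqueue [42], visited so far: [38, 27, 43]
  queue [21, 30, 42] -> pop 21, enqueue [16, 23], visited so far: [38, 27, 43, 21]
  queue [30, 42, 16, 23] -> pop 30, enqueue [none], visited so far: [38, 27, 43, 21, 30]
  queue [42, 16, 23] -> pop 42, enqueue [none], visited so far: [38, 27, 43, 21, 30, 42]
  queue [16, 23] -> pop 16, enqueue [10], visited so far: [38, 27, 43, 21, 30, 42, 16]
  queue [23, 10] -> pop 23, enqueue [none], visited so far: [38, 27, 43, 21, 30, 42, 16, 23]
  queue [10] -> pop 10, enqueue [none], visited so far: [38, 27, 43, 21, 30, 42, 16, 23, 10]
Result: [38, 27, 43, 21, 30, 42, 16, 23, 10]


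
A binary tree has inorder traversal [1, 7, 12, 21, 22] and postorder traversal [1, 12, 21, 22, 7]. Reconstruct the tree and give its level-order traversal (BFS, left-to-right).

Inorder:   [1, 7, 12, 21, 22]
Postorder: [1, 12, 21, 22, 7]
Algorithm: postorder visits root last, so walk postorder right-to-left;
each value is the root of the current inorder slice — split it at that
value, recurse on the right subtree first, then the left.
Recursive splits:
  root=7; inorder splits into left=[1], right=[12, 21, 22]
  root=22; inorder splits into left=[12, 21], right=[]
  root=21; inorder splits into left=[12], right=[]
  root=12; inorder splits into left=[], right=[]
  root=1; inorder splits into left=[], right=[]
Reconstructed level-order: [7, 1, 22, 21, 12]


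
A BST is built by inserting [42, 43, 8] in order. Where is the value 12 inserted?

Starting tree (level order): [42, 8, 43]
Insertion path: 42 -> 8
Result: insert 12 as right child of 8
Final tree (level order): [42, 8, 43, None, 12]


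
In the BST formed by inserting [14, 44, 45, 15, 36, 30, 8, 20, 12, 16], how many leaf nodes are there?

Tree built from: [14, 44, 45, 15, 36, 30, 8, 20, 12, 16]
Tree (level-order array): [14, 8, 44, None, 12, 15, 45, None, None, None, 36, None, None, 30, None, 20, None, 16]
Rule: A leaf has 0 children.
Per-node child counts:
  node 14: 2 child(ren)
  node 8: 1 child(ren)
  node 12: 0 child(ren)
  node 44: 2 child(ren)
  node 15: 1 child(ren)
  node 36: 1 child(ren)
  node 30: 1 child(ren)
  node 20: 1 child(ren)
  node 16: 0 child(ren)
  node 45: 0 child(ren)
Matching nodes: [12, 16, 45]
Count of leaf nodes: 3


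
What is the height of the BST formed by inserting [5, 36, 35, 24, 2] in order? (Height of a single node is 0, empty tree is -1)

Insertion order: [5, 36, 35, 24, 2]
Tree (level-order array): [5, 2, 36, None, None, 35, None, 24]
Compute height bottom-up (empty subtree = -1):
  height(2) = 1 + max(-1, -1) = 0
  height(24) = 1 + max(-1, -1) = 0
  height(35) = 1 + max(0, -1) = 1
  height(36) = 1 + max(1, -1) = 2
  height(5) = 1 + max(0, 2) = 3
Height = 3


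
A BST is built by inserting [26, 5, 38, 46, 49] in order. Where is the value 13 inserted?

Starting tree (level order): [26, 5, 38, None, None, None, 46, None, 49]
Insertion path: 26 -> 5
Result: insert 13 as right child of 5
Final tree (level order): [26, 5, 38, None, 13, None, 46, None, None, None, 49]


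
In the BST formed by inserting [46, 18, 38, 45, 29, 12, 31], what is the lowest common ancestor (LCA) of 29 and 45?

Tree insertion order: [46, 18, 38, 45, 29, 12, 31]
Tree (level-order array): [46, 18, None, 12, 38, None, None, 29, 45, None, 31]
In a BST, the LCA of p=29, q=45 is the first node v on the
root-to-leaf path with p <= v <= q (go left if both < v, right if both > v).
Walk from root:
  at 46: both 29 and 45 < 46, go left
  at 18: both 29 and 45 > 18, go right
  at 38: 29 <= 38 <= 45, this is the LCA
LCA = 38


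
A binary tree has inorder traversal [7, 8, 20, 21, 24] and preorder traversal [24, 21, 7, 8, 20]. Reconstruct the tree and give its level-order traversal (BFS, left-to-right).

Inorder:  [7, 8, 20, 21, 24]
Preorder: [24, 21, 7, 8, 20]
Algorithm: preorder visits root first, so consume preorder in order;
for each root, split the current inorder slice at that value into
left-subtree inorder and right-subtree inorder, then recurse.
Recursive splits:
  root=24; inorder splits into left=[7, 8, 20, 21], right=[]
  root=21; inorder splits into left=[7, 8, 20], right=[]
  root=7; inorder splits into left=[], right=[8, 20]
  root=8; inorder splits into left=[], right=[20]
  root=20; inorder splits into left=[], right=[]
Reconstructed level-order: [24, 21, 7, 8, 20]
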